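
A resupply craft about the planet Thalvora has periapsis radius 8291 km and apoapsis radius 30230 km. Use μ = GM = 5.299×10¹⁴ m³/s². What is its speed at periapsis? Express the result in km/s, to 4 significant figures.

v ≈ 10.02 km/s

Semi-major axis a = (r_p + r_a)/2 = 19260 km = 1.926×10⁷ m.
Vis-viva: v² = μ(2/r − 1/a) = 5.299×10¹⁴ × (2.412×10⁻⁷ − 5.192×10⁻⁸) = 1.003×10⁸ m²/s².
v = 10020 m/s = 10.02 km/s.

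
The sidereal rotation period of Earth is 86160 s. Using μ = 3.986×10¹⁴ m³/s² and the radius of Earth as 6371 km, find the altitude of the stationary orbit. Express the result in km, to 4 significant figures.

A synchronous orbit has period T, so by Kepler's third law a = (μT²/4π²)^(1/3).
μT²/4π² = 3.986×10¹⁴ × (8.616×10⁴)² / 39.48 = 7.495×10²² m³.
a = 4.216×10⁷ m = 42163 km.
Altitude h = a − R = 42163 − 6371 = 35792 km.

h_sync ≈ 35790 km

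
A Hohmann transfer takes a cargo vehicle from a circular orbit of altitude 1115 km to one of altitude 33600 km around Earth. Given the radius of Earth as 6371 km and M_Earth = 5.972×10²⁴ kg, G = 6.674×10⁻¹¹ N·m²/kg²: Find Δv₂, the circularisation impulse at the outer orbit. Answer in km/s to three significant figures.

μ = GM = 6.674×10⁻¹¹ × 5.972×10²⁴ = 3.986×10¹⁴ m³/s².
r₁ = 6371 + 1115 = 7486.0 km = 7.4860×10⁶ m.
r₂ = 6371 + 33600 = 39971 km = 3.9971×10⁷ m.
Transfer ellipse a_t = (r₁ + r₂)/2 = 2.373×10⁷ m.
At r₁: circular v_c1 = √(μ/r₁) = 7297 m/s; transfer-perigee v_p = √[μ(2/r₁ − 1/a_t)] = 9470 m/s.
At r₂: circular v_c2 = √(μ/r₂) = 3158 m/s; transfer-apogee v_a = √[μ(2/r₂ − 1/a_t)] = 1774 m/s.
Δv₂ = v_c2 − v_a = 1384 m/s.
= 1.384 km/s.

Δv ≈ 1.38 km/s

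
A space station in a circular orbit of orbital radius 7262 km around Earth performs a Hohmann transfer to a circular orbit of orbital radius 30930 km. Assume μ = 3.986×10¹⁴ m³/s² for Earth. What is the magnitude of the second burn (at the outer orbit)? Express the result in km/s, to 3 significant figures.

Δv ≈ 1.38 km/s

r₁ = 7262 km = 7.262×10⁶ m.
r₂ = 30930 km = 3.093×10⁷ m.
Transfer ellipse a_t = (r₁ + r₂)/2 = 1.910×10⁷ m.
At r₁: circular v_c1 = √(μ/r₁) = 7409 m/s; transfer-perigee v_p = √[μ(2/r₁ − 1/a_t)] = 9429 m/s.
At r₂: circular v_c2 = √(μ/r₂) = 3590 m/s; transfer-apogee v_a = √[μ(2/r₂ − 1/a_t)] = 2214 m/s.
Δv₂ = v_c2 − v_a = 1376 m/s.
= 1.376 km/s.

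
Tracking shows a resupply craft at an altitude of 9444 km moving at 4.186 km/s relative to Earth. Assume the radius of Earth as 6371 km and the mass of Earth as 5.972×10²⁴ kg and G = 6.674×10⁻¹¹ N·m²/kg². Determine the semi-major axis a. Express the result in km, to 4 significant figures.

a ≈ 12120 km

μ = GM = 6.674×10⁻¹¹ × 5.972×10²⁴ = 3.986×10¹⁴ m³/s².
r = 6371 + 9444 = 15815 km = 1.582×10⁷ m.
Vis-viva rearranged: 1/a = 2/r − v²/μ = 1.265×10⁻⁷ − 4.396×10⁻⁸ = 8.250×10⁻⁸ m⁻¹.
a = 1.212×10⁷ m = 12121 km.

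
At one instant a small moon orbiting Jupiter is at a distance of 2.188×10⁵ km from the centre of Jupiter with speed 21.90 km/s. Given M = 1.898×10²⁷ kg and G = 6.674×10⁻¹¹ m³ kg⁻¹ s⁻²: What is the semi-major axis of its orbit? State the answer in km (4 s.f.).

μ = GM = 6.674×10⁻¹¹ × 1.898×10²⁷ = 1.267×10¹⁷ m³/s².
r = 2.188×10⁸ m.
Vis-viva rearranged: 1/a = 2/r − v²/μ = 9.141×10⁻⁹ − 3.786×10⁻⁹ = 5.355×10⁻⁹ m⁻¹.
a = 1.868×10⁸ m = 1.8676×10⁵ km.

a ≈ 1.868×10⁵ km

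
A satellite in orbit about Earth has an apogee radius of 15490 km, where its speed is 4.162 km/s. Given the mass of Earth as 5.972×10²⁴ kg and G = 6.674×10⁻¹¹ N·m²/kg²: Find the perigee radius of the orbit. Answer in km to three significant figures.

μ = GM = 6.674×10⁻¹¹ × 5.972×10²⁴ = 3.986×10¹⁴ m³/s².
r_a = 1.549×10⁷ m.
Specific energy ε = v²/2 − μ/r = -1.707×10⁷ J/kg, so a = −μ/(2ε) = 1.167×10⁷ m.
The apsides satisfy r_p + r_a = 2a, so the perigee radius is 2a − r_a = 7.860×10⁶ m = 7859.6 km.

perigee radius ≈ 7860 km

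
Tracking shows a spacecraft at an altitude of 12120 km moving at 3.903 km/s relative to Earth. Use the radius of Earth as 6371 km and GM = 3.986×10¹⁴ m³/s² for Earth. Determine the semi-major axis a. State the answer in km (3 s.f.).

a ≈ 14300 km

r = 6371 + 12120 = 18491 km = 1.849×10⁷ m.
Specific orbital energy ε = v²/2 − μ/r = (3903)²/2 − 3.986×10¹⁴/1.849×10⁷ = -1.394×10⁷ J/kg.
Since ε = −μ/(2a), a = −μ/(2ε) = 1.430×10⁷ m = 14297 km.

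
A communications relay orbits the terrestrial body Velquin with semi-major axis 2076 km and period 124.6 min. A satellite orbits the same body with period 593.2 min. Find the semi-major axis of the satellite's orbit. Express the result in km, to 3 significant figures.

Kepler's third law: a³ ∝ T², so a₂ = a₁ (T₂/T₁)^(2/3).
T₂/T₁ = 4.761, (T₂/T₁)^(2/3) = 2.830.
a₂ = 2076 × 2.830 = 5875 km.

a₂ ≈ 5880 km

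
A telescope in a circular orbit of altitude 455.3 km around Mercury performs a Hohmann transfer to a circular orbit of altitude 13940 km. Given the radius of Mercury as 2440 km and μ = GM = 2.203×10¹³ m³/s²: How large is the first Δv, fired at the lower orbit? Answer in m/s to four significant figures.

Δv ≈ 837.7 m/s

r₁ = 2440 + 455.3 = 2895.3 km = 2.8953×10⁶ m.
r₂ = 2440 + 13940 = 16380 km = 1.6380×10⁷ m.
Transfer ellipse a_t = (r₁ + r₂)/2 = 9.638×10⁶ m.
At r₁: circular v_c1 = √(μ/r₁) = 2758 m/s; transfer-periherm v_p = √[μ(2/r₁ − 1/a_t)] = 3596 m/s.
Δv₁ = v_p − v_c1 = 837.7 m/s.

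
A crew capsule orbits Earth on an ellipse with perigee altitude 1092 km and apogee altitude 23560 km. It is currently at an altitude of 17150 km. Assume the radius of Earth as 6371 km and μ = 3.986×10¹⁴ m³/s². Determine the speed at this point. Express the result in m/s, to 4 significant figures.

r_p = 6371 + 1092 = 7463.0 km = 7.4630×10⁶ m.
r_a = 6371 + 23560 = 29931 km = 2.9931×10⁷ m.
r = 6371 + 17150 = 23521 km = 2.352×10⁷ m.
Semi-major axis a = (r_p + r_a)/2 = 18697 km = 1.870×10⁷ m.
Vis-viva: v² = μ(2/r − 1/a) = 3.986×10¹⁴ × (8.503×10⁻⁸ − 5.348×10⁻⁸) = 1.257×10⁷ m²/s².
v = 3546 m/s.

v ≈ 3546 m/s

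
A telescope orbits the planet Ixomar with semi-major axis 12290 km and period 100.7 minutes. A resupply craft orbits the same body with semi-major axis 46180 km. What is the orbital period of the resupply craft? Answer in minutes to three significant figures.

Kepler's third law: T² ∝ a³, so T₂ = T₁ (a₂/a₁)^(3/2).
a₂/a₁ = 3.758, (a₂/a₁)^(3/2) = 7.284.
T₂ = 100.7 × 7.284 = 733.5 minutes.

T₂ ≈ 733 minutes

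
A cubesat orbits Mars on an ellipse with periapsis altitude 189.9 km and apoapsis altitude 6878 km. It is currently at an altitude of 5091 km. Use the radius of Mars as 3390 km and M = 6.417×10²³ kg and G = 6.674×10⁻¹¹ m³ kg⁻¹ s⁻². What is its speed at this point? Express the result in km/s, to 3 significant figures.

v ≈ 1.98 km/s

μ = GM = 6.674×10⁻¹¹ × 6.417×10²³ = 4.283×10¹³ m³/s².
r_p = 3390 + 189.9 = 3579.9 km = 3.5799×10⁶ m.
r_a = 3390 + 6878 = 10268 km = 1.0268×10⁷ m.
r = 3390 + 5091 = 8481.0 km = 8.481×10⁶ m.
Semi-major axis a = (r_p + r_a)/2 = 6923.9 km = 6.924×10⁶ m.
Vis-viva: v² = μ(2/r − 1/a) = 4.283×10¹³ × (2.358×10⁻⁷ − 1.444×10⁻⁷) = 3.914×10⁶ m²/s².
v = 1978 m/s = 1.978 km/s.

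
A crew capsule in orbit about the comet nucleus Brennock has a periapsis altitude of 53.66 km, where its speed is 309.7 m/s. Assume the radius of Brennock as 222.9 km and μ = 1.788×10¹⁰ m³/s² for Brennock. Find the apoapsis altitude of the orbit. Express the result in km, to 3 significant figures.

r_p = 222.9 + 53.66 = 276.56 km = 2.766×10⁵ m.
Specific energy ε = v²/2 − μ/r = -1.669×10⁴ J/kg, so a = −μ/(2ε) = 5.355×10⁵ m.
The apsides satisfy r_p + r_a = 2a, so the apoapsis radius is 2a − r_p = 7.945×10⁵ m = 794.46 km.
Apoapsis altitude = 794.46 − 222.9 = 571.56 km.

apoapsis altitude ≈ 572 km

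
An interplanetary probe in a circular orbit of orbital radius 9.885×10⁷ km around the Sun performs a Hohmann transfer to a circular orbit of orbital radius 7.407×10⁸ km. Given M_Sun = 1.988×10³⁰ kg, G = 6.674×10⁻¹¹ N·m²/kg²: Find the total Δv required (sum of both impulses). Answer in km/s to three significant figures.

Δv_total ≈ 18.9 km/s

μ = GM = 6.674×10⁻¹¹ × 1.988×10³⁰ = 1.327×10²⁰ m³/s².
r₁ = 9.885×10⁷ km = 9.885×10¹⁰ m.
r₂ = 7.407×10⁸ km = 7.407×10¹¹ m.
Transfer ellipse a_t = (r₁ + r₂)/2 = 4.198×10¹¹ m.
At r₁: circular v_c1 = √(μ/r₁) = 36640 m/s; transfer-perihelion v_p = √[μ(2/r₁ − 1/a_t)] = 48670 m/s.
Δv₁ = v_p − v_c1 = 12030 m/s.
At r₂: circular v_c2 = √(μ/r₂) = 13380 m/s; transfer-aphelion v_a = √[μ(2/r₂ − 1/a_t)] = 6495 m/s.
Δv₂ = v_c2 − v_a = 6889 m/s.
Total Δv = Δv₁ + Δv₂ = 18920 m/s = 18.92 km/s.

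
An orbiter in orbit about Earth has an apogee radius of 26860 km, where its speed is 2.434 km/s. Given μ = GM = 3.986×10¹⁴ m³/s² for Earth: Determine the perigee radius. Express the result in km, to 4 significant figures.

r_a = 2.686×10⁷ m.
Specific energy ε = v²/2 − μ/r = -1.188×10⁷ J/kg, so a = −μ/(2ε) = 1.678×10⁷ m.
The apsides satisfy r_p + r_a = 2a, so the perigee radius is 2a − r_a = 6.699×10⁶ m = 6698.6 km.

perigee radius ≈ 6699 km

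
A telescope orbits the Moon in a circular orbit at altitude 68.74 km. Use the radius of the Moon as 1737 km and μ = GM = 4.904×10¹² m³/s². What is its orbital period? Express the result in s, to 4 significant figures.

T ≈ 6885 s

r = 1737 + 68.74 = 1805.7 km = 1.8057×10⁶ m.
Kepler's third law: T = 2π√(r³/μ) = 2π√((1.806×10⁶)³ / 4.904×10¹²).
r³/μ = 1.201×10⁶ s², so T = 2π × 1.096×10³ = 6.885×10³ s.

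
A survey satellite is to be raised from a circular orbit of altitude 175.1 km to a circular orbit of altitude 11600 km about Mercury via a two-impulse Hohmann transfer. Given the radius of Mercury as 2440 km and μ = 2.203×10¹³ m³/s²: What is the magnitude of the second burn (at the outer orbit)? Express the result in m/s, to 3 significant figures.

r₁ = 2440 + 175.1 = 2615.1 km = 2.6151×10⁶ m.
r₂ = 2440 + 11600 = 14040 km = 1.4040×10⁷ m.
Transfer ellipse a_t = (r₁ + r₂)/2 = 8.328×10⁶ m.
At r₁: circular v_c1 = √(μ/r₁) = 2902 m/s; transfer-periherm v_p = √[μ(2/r₁ − 1/a_t)] = 3769 m/s.
At r₂: circular v_c2 = √(μ/r₂) = 1253 m/s; transfer-apoherm v_a = √[μ(2/r₂ − 1/a_t)] = 702.0 m/s.
Δv₂ = v_c2 − v_a = 550.7 m/s.

Δv ≈ 551 m/s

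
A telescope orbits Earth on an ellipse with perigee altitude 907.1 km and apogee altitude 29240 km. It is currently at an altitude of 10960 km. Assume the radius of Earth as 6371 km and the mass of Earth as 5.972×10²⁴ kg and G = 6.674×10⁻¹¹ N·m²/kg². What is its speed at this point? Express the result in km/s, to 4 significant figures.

μ = GM = 6.674×10⁻¹¹ × 5.972×10²⁴ = 3.986×10¹⁴ m³/s².
r_p = 6371 + 907.1 = 7278.1 km = 7.2781×10⁶ m.
r_a = 6371 + 29240 = 35611 km = 3.5611×10⁷ m.
r = 6371 + 10960 = 17331 km = 1.733×10⁷ m.
Semi-major axis a = (r_p + r_a)/2 = 21445 km = 2.144×10⁷ m.
Vis-viva: v² = μ(2/r − 1/a) = 3.986×10¹⁴ × (1.154×10⁻⁷ − 4.663×10⁻⁸) = 2.741×10⁷ m²/s².
v = 5235 m/s = 5.235 km/s.

v ≈ 5.235 km/s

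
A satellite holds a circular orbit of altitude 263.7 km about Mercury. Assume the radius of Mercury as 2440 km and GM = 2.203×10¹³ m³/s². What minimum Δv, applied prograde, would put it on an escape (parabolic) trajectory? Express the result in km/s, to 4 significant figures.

Δv ≈ 1.182 km/s

r = 2440 + 263.7 = 2703.7 km = 2.7037×10⁶ m.
Circular speed v_c = √(μ/r) = 2854 m/s.
Escape speed v_esc = √(2μ/r) = √2 × v_c = 4037 m/s.
Δv = v_esc − v_c = 1182 m/s = 1.182 km/s.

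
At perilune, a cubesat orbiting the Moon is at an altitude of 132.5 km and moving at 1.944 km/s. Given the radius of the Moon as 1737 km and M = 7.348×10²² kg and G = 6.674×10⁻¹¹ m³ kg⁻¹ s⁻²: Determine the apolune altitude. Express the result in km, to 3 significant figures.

μ = GM = 6.674×10⁻¹¹ × 7.348×10²² = 4.904×10¹² m³/s².
r_p = 1737 + 132.5 = 1869.5 km = 1.870×10⁶ m.
Specific energy ε = v²/2 − μ/r = -7.336×10⁵ J/kg, so a = −μ/(2ε) = 3.342×10⁶ m.
The apsides satisfy r_p + r_a = 2a, so the apolune radius is 2a − r_p = 4.815×10⁶ m = 4815.2 km.
Apolune altitude = 4815.2 − 1737 = 3078.2 km.

apolune altitude ≈ 3080 km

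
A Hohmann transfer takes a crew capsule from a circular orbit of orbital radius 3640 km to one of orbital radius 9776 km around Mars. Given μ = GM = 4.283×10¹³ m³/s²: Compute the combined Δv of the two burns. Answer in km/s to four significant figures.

r₁ = 3640 km = 3.640×10⁶ m.
r₂ = 9776 km = 9.776×10⁶ m.
Transfer ellipse a_t = (r₁ + r₂)/2 = 6.708×10⁶ m.
At r₁: circular v_c1 = √(μ/r₁) = 3430 m/s; transfer-periapsis v_p = √[μ(2/r₁ − 1/a_t)] = 4141 m/s.
Δv₁ = v_p − v_c1 = 710.8 m/s.
At r₂: circular v_c2 = √(μ/r₂) = 2093 m/s; transfer-apoapsis v_a = √[μ(2/r₂ − 1/a_t)] = 1542 m/s.
Δv₂ = v_c2 − v_a = 551.2 m/s.
Total Δv = Δv₁ + Δv₂ = 1262 m/s = 1.262 km/s.

Δv_total ≈ 1.262 km/s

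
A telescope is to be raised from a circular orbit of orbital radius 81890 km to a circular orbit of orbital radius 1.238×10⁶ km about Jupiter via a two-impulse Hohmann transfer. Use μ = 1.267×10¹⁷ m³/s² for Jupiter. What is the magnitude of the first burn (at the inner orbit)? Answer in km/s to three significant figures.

Δv ≈ 14.5 km/s

r₁ = 81890 km = 8.189×10⁷ m.
r₂ = 1.238×10⁶ km = 1.238×10⁹ m.
Transfer ellipse a_t = (r₁ + r₂)/2 = 6.599×10⁸ m.
At r₁: circular v_c1 = √(μ/r₁) = 39330 m/s; transfer-perijove v_p = √[μ(2/r₁ − 1/a_t)] = 53870 m/s.
Δv₁ = v_p − v_c1 = 14540 m/s.
= 14.54 km/s.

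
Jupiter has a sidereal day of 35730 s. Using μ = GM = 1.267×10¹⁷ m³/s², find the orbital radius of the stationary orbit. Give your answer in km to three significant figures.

r_sync ≈ 1.60×10⁵ km

A synchronous orbit has period T, so by Kepler's third law a = (μT²/4π²)^(1/3).
μT²/4π² = 1.267×10¹⁷ × (3.573×10⁴)² / 39.48 = 4.097×10²⁴ m³.
a = 1.600×10⁸ m = 1.6002×10⁵ km.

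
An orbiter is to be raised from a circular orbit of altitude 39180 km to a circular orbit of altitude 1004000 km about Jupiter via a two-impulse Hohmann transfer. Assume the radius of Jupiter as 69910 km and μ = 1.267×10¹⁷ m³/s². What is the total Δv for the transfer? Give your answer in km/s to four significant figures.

r₁ = 69910 + 39180 = 109090 km = 1.0909×10⁸ m.
r₂ = 69910 + 1004000 = 1073900 km = 1.0739×10⁹ m.
Transfer ellipse a_t = (r₁ + r₂)/2 = 5.915×10⁸ m.
At r₁: circular v_c1 = √(μ/r₁) = 34080 m/s; transfer-perijove v_p = √[μ(2/r₁ − 1/a_t)] = 45920 m/s.
Δv₁ = v_p − v_c1 = 11840 m/s.
At r₂: circular v_c2 = √(μ/r₂) = 10860 m/s; transfer-apojove v_a = √[μ(2/r₂ − 1/a_t)] = 4665 m/s.
Δv₂ = v_c2 − v_a = 6197 m/s.
Total Δv = Δv₁ + Δv₂ = 18040 m/s = 18.04 km/s.

Δv_total ≈ 18.04 km/s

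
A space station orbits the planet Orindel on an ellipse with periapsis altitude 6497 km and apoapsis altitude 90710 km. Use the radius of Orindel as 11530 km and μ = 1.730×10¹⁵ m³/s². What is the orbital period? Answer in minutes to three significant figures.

r_p = 11530 + 6497 = 18027 km = 1.8027×10⁷ m.
r_a = 11530 + 90710 = 102240 km = 1.0224×10⁸ m.
Semi-major axis a = (r_p + r_a)/2 = (18027 + 1.0224×10⁵)/2 = 60134 km = 6.013×10⁷ m.
By Kepler's third law T = 2π√(a³/μ) = 2π × 1.121×10⁴ = 7.044×10⁴ s.
= 1174 minutes.

T ≈ 1170 minutes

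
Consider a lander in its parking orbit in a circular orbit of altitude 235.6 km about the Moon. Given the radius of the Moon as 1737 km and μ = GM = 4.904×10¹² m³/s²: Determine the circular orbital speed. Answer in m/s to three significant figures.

r = 1737 + 235.6 = 1972.6 km = 1.9726×10⁶ m.
For a circular orbit v = √(μ/r) = √(4.904×10¹² / 1.973×10⁶) = √(2.486×10⁶) = 1577 m/s.

v ≈ 1580 m/s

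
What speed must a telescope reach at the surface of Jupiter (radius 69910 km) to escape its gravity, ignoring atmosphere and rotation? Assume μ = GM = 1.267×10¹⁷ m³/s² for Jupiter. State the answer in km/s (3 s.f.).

r = R = 6.991×10⁷ m.
Escape speed v_esc = √(2μ/r) = √(2 × 1.267×10¹⁷ / 6.991×10⁷) = √(3.625×10⁹) = 60210 m/s.
= 60.21 km/s.

v_esc ≈ 60.2 km/s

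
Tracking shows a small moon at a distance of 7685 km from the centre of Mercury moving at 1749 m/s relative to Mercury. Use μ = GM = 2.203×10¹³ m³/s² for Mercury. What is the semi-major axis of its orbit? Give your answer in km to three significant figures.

r = 7.685×10⁶ m.
Specific orbital energy ε = v²/2 − μ/r = (1749)²/2 − 2.203×10¹³/7.685×10⁶ = -1.337×10⁶ J/kg.
Since ε = −μ/(2a), a = −μ/(2ε) = 8.238×10⁶ m = 8237.8 km.

a ≈ 8240 km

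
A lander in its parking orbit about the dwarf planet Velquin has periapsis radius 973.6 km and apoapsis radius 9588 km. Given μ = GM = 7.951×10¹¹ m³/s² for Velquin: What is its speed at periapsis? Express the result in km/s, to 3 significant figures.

v ≈ 1.22 km/s

Semi-major axis a = (r_p + r_a)/2 = 5280.8 km = 5.281×10⁶ m.
Vis-viva: v² = μ(2/r − 1/a) = 7.951×10¹¹ × (2.054×10⁻⁶ − 1.894×10⁻⁷) = 1.483×10⁶ m²/s².
v = 1218 m/s = 1.218 km/s.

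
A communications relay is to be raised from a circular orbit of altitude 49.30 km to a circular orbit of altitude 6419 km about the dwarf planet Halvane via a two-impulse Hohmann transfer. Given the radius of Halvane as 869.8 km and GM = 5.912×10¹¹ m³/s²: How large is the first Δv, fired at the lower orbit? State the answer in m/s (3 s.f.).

r₁ = 869.8 + 49.30 = 919.10 km = 9.1910×10⁵ m.
r₂ = 869.8 + 6419 = 7288.8 km = 7.2888×10⁶ m.
Transfer ellipse a_t = (r₁ + r₂)/2 = 4.104×10⁶ m.
At r₁: circular v_c1 = √(μ/r₁) = 802.0 m/s; transfer-periapsis v_p = √[μ(2/r₁ − 1/a_t)] = 1069 m/s.
Δv₁ = v_p − v_c1 = 266.8 m/s.

Δv ≈ 267 m/s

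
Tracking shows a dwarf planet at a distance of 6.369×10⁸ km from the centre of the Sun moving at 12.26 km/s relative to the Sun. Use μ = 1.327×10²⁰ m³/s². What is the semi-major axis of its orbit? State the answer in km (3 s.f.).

r = 6.369×10¹¹ m.
Specific orbital energy ε = v²/2 − μ/r = (12260)²/2 − 1.327×10²⁰/6.369×10¹¹ = -1.332×10⁸ J/kg.
Since ε = −μ/(2a), a = −μ/(2ε) = 4.981×10¹¹ m = 4.9813×10⁸ km.

a ≈ 4.98×10⁸ km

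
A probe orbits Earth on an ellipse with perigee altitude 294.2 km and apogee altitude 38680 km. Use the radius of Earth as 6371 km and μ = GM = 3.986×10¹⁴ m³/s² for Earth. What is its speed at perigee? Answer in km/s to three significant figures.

r_p = 6371 + 294.2 = 6665.2 km = 6.6652×10⁶ m.
r_a = 6371 + 38680 = 45051 km = 4.5051×10⁷ m.
Semi-major axis a = (r_p + r_a)/2 = 25858 km = 2.586×10⁷ m.
Vis-viva: v² = μ(2/r − 1/a) = 3.986×10¹⁴ × (3.001×10⁻⁷ − 3.867×10⁻⁸) = 1.042×10⁸ m²/s².
v = 10210 m/s = 10.21 km/s.

v ≈ 10.2 km/s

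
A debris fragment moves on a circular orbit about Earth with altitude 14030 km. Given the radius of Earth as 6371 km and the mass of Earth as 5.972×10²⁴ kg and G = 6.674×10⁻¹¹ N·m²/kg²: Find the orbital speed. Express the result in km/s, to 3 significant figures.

μ = GM = 6.674×10⁻¹¹ × 5.972×10²⁴ = 3.986×10¹⁴ m³/s².
r = 6371 + 14030 = 20401 km = 2.0401×10⁷ m.
For a circular orbit v = √(μ/r) = √(3.986×10¹⁴ / 2.040×10⁷) = √(1.954×10⁷) = 4420 m/s.
That is 4.420 km/s.

v ≈ 4.42 km/s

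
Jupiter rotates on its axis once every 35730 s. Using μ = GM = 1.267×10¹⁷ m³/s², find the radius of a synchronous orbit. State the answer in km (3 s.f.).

r_sync ≈ 1.60×10⁵ km

A synchronous orbit has period T, so by Kepler's third law a = (μT²/4π²)^(1/3).
μT²/4π² = 1.267×10¹⁷ × (3.573×10⁴)² / 39.48 = 4.097×10²⁴ m³.
a = 1.600×10⁸ m = 1.6002×10⁵ km.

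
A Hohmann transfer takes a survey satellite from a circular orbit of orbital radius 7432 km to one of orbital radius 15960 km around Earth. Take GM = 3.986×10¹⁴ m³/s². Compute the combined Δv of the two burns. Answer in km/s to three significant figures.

r₁ = 7432 km = 7.432×10⁶ m.
r₂ = 15960 km = 1.596×10⁷ m.
Transfer ellipse a_t = (r₁ + r₂)/2 = 1.170×10⁷ m.
At r₁: circular v_c1 = √(μ/r₁) = 7323 m/s; transfer-perigee v_p = √[μ(2/r₁ − 1/a_t)] = 8555 m/s.
Δv₁ = v_p − v_c1 = 1231 m/s.
At r₂: circular v_c2 = √(μ/r₂) = 4997 m/s; transfer-apogee v_a = √[μ(2/r₂ − 1/a_t)] = 3984 m/s.
Δv₂ = v_c2 − v_a = 1014 m/s.
Total Δv = Δv₁ + Δv₂ = 2245 m/s = 2.245 km/s.

Δv_total ≈ 2.25 km/s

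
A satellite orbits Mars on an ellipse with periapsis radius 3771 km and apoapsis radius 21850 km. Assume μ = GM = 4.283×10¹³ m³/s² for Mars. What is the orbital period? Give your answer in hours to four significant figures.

T ≈ 12.23 hours

Semi-major axis a = (r_p + r_a)/2 = (3771.0 + 21850)/2 = 12810 km = 1.281×10⁷ m.
By Kepler's third law T = 2π√(a³/μ) = 2π × 7.006×10³ = 4.402×10⁴ s.
= 12.23 hours.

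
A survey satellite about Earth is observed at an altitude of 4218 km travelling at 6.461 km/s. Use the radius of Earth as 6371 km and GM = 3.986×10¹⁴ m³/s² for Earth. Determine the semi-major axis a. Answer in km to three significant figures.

a ≈ 11900 km

r = 6371 + 4218 = 10589 km = 1.059×10⁷ m.
Specific orbital energy ε = v²/2 − μ/r = (6461)²/2 − 3.986×10¹⁴/1.059×10⁷ = -1.677×10⁷ J/kg.
Since ε = −μ/(2a), a = −μ/(2ε) = 1.188×10⁷ m = 11884 km.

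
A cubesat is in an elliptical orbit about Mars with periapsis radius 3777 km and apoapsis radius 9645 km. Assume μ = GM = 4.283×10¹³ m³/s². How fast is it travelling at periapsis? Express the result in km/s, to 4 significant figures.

v ≈ 4.037 km/s

Semi-major axis a = (r_p + r_a)/2 = 6711.0 km = 6.711×10⁶ m.
Vis-viva: v² = μ(2/r − 1/a) = 4.283×10¹³ × (5.295×10⁻⁷ − 1.490×10⁻⁷) = 1.630×10⁷ m²/s².
v = 4037 m/s = 4.037 km/s.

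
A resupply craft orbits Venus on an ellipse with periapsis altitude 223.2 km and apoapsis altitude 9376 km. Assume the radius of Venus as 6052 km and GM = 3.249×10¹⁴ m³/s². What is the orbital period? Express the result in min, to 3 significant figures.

T ≈ 208 min

r_p = 6052 + 223.2 = 6275.2 km = 6.2752×10⁶ m.
r_a = 6052 + 9376 = 15428 km = 1.5428×10⁷ m.
Semi-major axis a = (r_p + r_a)/2 = (6275.2 + 15428)/2 = 10852 km = 1.085×10⁷ m.
By Kepler's third law T = 2π√(a³/μ) = 2π × 1.983×10³ = 1.246×10⁴ s.
= 207.7 min.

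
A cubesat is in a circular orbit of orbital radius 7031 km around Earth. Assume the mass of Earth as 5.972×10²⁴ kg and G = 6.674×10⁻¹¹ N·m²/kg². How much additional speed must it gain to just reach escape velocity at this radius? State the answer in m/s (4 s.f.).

Δv ≈ 3119 m/s

μ = GM = 6.674×10⁻¹¹ × 5.972×10²⁴ = 3.986×10¹⁴ m³/s².
r = 7031 km = 7.031×10⁶ m.
Circular speed v_c = √(μ/r) = 7529 m/s.
Escape speed v_esc = √(2μ/r) = √2 × v_c = 10650 m/s.
Δv = v_esc − v_c = 3119 m/s.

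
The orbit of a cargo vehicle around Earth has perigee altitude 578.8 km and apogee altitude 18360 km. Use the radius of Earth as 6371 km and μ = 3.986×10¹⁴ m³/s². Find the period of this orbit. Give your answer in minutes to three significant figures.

T ≈ 331 minutes

r_p = 6371 + 578.8 = 6949.8 km = 6.9498×10⁶ m.
r_a = 6371 + 18360 = 24731 km = 2.4731×10⁷ m.
Semi-major axis a = (r_p + r_a)/2 = (6949.8 + 24731)/2 = 15840 km = 1.584×10⁷ m.
By Kepler's third law T = 2π√(a³/μ) = 2π × 3.158×10³ = 1.984×10⁴ s.
= 330.7 minutes.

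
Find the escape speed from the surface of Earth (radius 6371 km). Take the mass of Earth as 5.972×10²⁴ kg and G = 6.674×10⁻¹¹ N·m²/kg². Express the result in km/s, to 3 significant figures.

μ = GM = 6.674×10⁻¹¹ × 5.972×10²⁴ = 3.986×10¹⁴ m³/s².
r = R = 6.371×10⁶ m.
Escape speed v_esc = √(2μ/r) = √(2 × 3.986×10¹⁴ / 6.371×10⁶) = √(1.251×10⁸) = 11190 m/s.
= 11.19 km/s.

v_esc ≈ 11.2 km/s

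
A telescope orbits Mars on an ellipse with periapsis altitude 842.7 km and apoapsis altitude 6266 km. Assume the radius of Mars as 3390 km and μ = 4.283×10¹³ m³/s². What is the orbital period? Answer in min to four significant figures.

T ≈ 292.8 min

r_p = 3390 + 842.7 = 4232.7 km = 4.2327×10⁶ m.
r_a = 3390 + 6266 = 9656.0 km = 9.6560×10⁶ m.
Semi-major axis a = (r_p + r_a)/2 = (4232.7 + 9656.0)/2 = 6944.4 km = 6.944×10⁶ m.
By Kepler's third law T = 2π√(a³/μ) = 2π × 2.796×10³ = 1.757×10⁴ s.
= 292.8 min.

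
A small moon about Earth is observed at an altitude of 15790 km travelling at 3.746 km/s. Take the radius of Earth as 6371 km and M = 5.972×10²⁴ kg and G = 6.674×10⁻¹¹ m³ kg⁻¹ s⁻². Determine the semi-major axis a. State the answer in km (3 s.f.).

a ≈ 18200 km

μ = GM = 6.674×10⁻¹¹ × 5.972×10²⁴ = 3.986×10¹⁴ m³/s².
r = 6371 + 15790 = 22161 km = 2.216×10⁷ m.
Specific orbital energy ε = v²/2 − μ/r = (3746)²/2 − 3.986×10¹⁴/2.216×10⁷ = -1.097×10⁷ J/kg.
Since ε = −μ/(2a), a = −μ/(2ε) = 1.817×10⁷ m = 18168 km.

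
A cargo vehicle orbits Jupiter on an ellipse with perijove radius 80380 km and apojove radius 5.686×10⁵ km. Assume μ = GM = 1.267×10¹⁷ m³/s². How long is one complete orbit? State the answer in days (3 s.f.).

T ≈ 1.19 days

Semi-major axis a = (r_p + r_a)/2 = (80380 + 5.6860×10⁵)/2 = 3.2449×10⁵ km = 3.245×10⁸ m.
By Kepler's third law T = 2π√(a³/μ) = 2π × 1.642×10⁴ = 1.032×10⁵ s.
= 1.194 days.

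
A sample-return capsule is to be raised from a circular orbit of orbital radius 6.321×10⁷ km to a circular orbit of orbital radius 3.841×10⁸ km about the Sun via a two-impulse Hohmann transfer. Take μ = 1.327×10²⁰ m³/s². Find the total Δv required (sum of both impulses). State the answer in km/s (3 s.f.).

Δv_total ≈ 22.9 km/s

r₁ = 6.321×10⁷ km = 6.321×10¹⁰ m.
r₂ = 3.841×10⁸ km = 3.841×10¹¹ m.
Transfer ellipse a_t = (r₁ + r₂)/2 = 2.237×10¹¹ m.
At r₁: circular v_c1 = √(μ/r₁) = 45820 m/s; transfer-perihelion v_p = √[μ(2/r₁ − 1/a_t)] = 60040 m/s.
Δv₁ = v_p − v_c1 = 14230 m/s.
At r₂: circular v_c2 = √(μ/r₂) = 18590 m/s; transfer-aphelion v_a = √[μ(2/r₂ − 1/a_t)] = 9881 m/s.
Δv₂ = v_c2 − v_a = 8706 m/s.
Total Δv = Δv₁ + Δv₂ = 22930 m/s = 22.93 km/s.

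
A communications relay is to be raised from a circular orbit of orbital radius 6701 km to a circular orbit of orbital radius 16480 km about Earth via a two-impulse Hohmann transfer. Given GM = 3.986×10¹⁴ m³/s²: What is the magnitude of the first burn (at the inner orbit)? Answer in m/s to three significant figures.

Δv ≈ 1480 m/s

r₁ = 6701 km = 6.701×10⁶ m.
r₂ = 16480 km = 1.648×10⁷ m.
Transfer ellipse a_t = (r₁ + r₂)/2 = 1.159×10⁷ m.
At r₁: circular v_c1 = √(μ/r₁) = 7713 m/s; transfer-perigee v_p = √[μ(2/r₁ − 1/a_t)] = 9197 m/s.
Δv₁ = v_p − v_c1 = 1484 m/s.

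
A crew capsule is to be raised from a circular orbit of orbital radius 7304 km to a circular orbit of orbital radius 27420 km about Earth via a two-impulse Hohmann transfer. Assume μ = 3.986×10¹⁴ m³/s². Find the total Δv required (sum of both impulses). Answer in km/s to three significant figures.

Δv_total ≈ 3.24 km/s

r₁ = 7304 km = 7.304×10⁶ m.
r₂ = 27420 km = 2.742×10⁷ m.
Transfer ellipse a_t = (r₁ + r₂)/2 = 1.736×10⁷ m.
At r₁: circular v_c1 = √(μ/r₁) = 7387 m/s; transfer-perigee v_p = √[μ(2/r₁ − 1/a_t)] = 9284 m/s.
Δv₁ = v_p − v_c1 = 1896 m/s.
At r₂: circular v_c2 = √(μ/r₂) = 3813 m/s; transfer-apogee v_a = √[μ(2/r₂ − 1/a_t)] = 2473 m/s.
Δv₂ = v_c2 − v_a = 1340 m/s.
Total Δv = Δv₁ + Δv₂ = 3236 m/s = 3.236 km/s.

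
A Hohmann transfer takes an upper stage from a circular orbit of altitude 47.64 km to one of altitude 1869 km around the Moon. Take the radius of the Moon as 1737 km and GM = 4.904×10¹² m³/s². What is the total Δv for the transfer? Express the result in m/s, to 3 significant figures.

Δv_total ≈ 477 m/s

r₁ = 1737 + 47.64 = 1784.6 km = 1.7846×10⁶ m.
r₂ = 1737 + 1869 = 3606.0 km = 3.6060×10⁶ m.
Transfer ellipse a_t = (r₁ + r₂)/2 = 2.695×10⁶ m.
At r₁: circular v_c1 = √(μ/r₁) = 1658 m/s; transfer-perilune v_p = √[μ(2/r₁ − 1/a_t)] = 1917 m/s.
Δv₁ = v_p − v_c1 = 259.7 m/s.
At r₂: circular v_c2 = √(μ/r₂) = 1166 m/s; transfer-apolune v_a = √[μ(2/r₂ − 1/a_t)] = 948.9 m/s.
Δv₂ = v_c2 − v_a = 217.2 m/s.
Total Δv = Δv₁ + Δv₂ = 476.9 m/s.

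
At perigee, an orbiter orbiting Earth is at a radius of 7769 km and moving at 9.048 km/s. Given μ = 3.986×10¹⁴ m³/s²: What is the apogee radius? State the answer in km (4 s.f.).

r_p = 7.769×10⁶ m.
Specific energy ε = v²/2 − μ/r = -1.037×10⁷ J/kg, so a = −μ/(2ε) = 1.921×10⁷ m.
The apsides satisfy r_p + r_a = 2a, so the apogee radius is 2a − r_p = 3.066×10⁷ m = 30656 km.

apogee radius ≈ 30660 km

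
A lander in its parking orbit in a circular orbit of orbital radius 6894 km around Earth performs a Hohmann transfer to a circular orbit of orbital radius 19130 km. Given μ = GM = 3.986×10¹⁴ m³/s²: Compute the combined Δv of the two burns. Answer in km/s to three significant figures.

Δv_total ≈ 2.86 km/s

r₁ = 6894 km = 6.894×10⁶ m.
r₂ = 19130 km = 1.913×10⁷ m.
Transfer ellipse a_t = (r₁ + r₂)/2 = 1.301×10⁷ m.
At r₁: circular v_c1 = √(μ/r₁) = 7604 m/s; transfer-perigee v_p = √[μ(2/r₁ − 1/a_t)] = 9220 m/s.
Δv₁ = v_p − v_c1 = 1616 m/s.
At r₂: circular v_c2 = √(μ/r₂) = 4565 m/s; transfer-apogee v_a = √[μ(2/r₂ − 1/a_t)] = 3323 m/s.
Δv₂ = v_c2 − v_a = 1242 m/s.
Total Δv = Δv₁ + Δv₂ = 2858 m/s = 2.858 km/s.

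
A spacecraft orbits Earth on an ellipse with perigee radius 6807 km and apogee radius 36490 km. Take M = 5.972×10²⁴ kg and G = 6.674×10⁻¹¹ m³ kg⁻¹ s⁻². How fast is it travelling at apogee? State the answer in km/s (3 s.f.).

v ≈ 1.85 km/s

μ = GM = 6.674×10⁻¹¹ × 5.972×10²⁴ = 3.986×10¹⁴ m³/s².
Semi-major axis a = (r_p + r_a)/2 = 21648 km = 2.165×10⁷ m.
Vis-viva: v² = μ(2/r − 1/a) = 3.986×10¹⁴ × (5.481×10⁻⁸ − 4.619×10⁻⁸) = 3.434×10⁶ m²/s².
v = 1853 m/s = 1.853 km/s.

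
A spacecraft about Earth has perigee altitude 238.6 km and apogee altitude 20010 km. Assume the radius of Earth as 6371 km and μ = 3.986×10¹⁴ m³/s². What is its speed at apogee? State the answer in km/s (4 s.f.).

v ≈ 2.461 km/s

r_p = 6371 + 238.6 = 6609.6 km = 6.6096×10⁶ m.
r_a = 6371 + 20010 = 26381 km = 2.6381×10⁷ m.
Semi-major axis a = (r_p + r_a)/2 = 16495 km = 1.650×10⁷ m.
Vis-viva: v² = μ(2/r − 1/a) = 3.986×10¹⁴ × (7.581×10⁻⁸ − 6.062×10⁻⁸) = 6.054×10⁶ m²/s².
v = 2461 m/s = 2.461 km/s.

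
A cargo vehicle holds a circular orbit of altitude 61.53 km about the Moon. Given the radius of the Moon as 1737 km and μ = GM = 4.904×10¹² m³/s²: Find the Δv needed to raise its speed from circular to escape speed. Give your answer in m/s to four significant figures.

Δv ≈ 684.0 m/s

r = 1737 + 61.53 = 1798.5 km = 1.7985×10⁶ m.
Circular speed v_c = √(μ/r) = 1651 m/s.
Escape speed v_esc = √(2μ/r) = √2 × v_c = 2335 m/s.
Δv = v_esc − v_c = 684.0 m/s.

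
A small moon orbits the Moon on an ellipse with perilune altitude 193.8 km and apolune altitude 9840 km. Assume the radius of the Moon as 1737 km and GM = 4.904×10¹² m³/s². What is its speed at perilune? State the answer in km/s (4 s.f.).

v ≈ 2.087 km/s

r_p = 1737 + 193.8 = 1930.8 km = 1.9308×10⁶ m.
r_a = 1737 + 9840 = 11577 km = 1.1577×10⁷ m.
Semi-major axis a = (r_p + r_a)/2 = 6753.9 km = 6.754×10⁶ m.
Vis-viva: v² = μ(2/r − 1/a) = 4.904×10¹² × (1.036×10⁻⁶ − 1.481×10⁻⁷) = 4.354×10⁶ m²/s².
v = 2087 m/s = 2.087 km/s.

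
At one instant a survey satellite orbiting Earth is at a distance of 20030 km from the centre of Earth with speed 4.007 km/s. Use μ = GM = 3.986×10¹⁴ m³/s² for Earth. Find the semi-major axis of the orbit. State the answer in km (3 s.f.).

a ≈ 16800 km

r = 2.003×10⁷ m.
Vis-viva rearranged: 1/a = 2/r − v²/μ = 9.985×10⁻⁸ − 4.028×10⁻⁸ = 5.957×10⁻⁸ m⁻¹.
a = 1.679×10⁷ m = 16787 km.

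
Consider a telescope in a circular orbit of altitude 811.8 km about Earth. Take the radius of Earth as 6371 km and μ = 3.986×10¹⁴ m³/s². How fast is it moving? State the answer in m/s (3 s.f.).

v ≈ 7450 m/s

r = 6371 + 811.8 = 7182.8 km = 7.1828×10⁶ m.
For a circular orbit v = √(μ/r) = √(3.986×10¹⁴ / 7.183×10⁶) = √(5.549×10⁷) = 7449 m/s.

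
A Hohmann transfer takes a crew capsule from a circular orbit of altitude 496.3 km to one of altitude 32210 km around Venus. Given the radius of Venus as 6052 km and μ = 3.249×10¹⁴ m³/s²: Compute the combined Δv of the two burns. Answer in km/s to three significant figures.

r₁ = 6052 + 496.3 = 6548.3 km = 6.5483×10⁶ m.
r₂ = 6052 + 32210 = 38262 km = 3.8262×10⁷ m.
Transfer ellipse a_t = (r₁ + r₂)/2 = 2.241×10⁷ m.
At r₁: circular v_c1 = √(μ/r₁) = 7044 m/s; transfer-periapsis v_p = √[μ(2/r₁ − 1/a_t)] = 9205 m/s.
Δv₁ = v_p − v_c1 = 2161 m/s.
At r₂: circular v_c2 = √(μ/r₂) = 2914 m/s; transfer-apoapsis v_a = √[μ(2/r₂ − 1/a_t)] = 1575 m/s.
Δv₂ = v_c2 − v_a = 1339 m/s.
Total Δv = Δv₁ + Δv₂ = 3500 m/s = 3.500 km/s.

Δv_total ≈ 3.50 km/s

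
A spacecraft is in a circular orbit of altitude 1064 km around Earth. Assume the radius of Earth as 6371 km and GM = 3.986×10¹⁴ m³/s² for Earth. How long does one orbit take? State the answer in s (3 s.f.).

T ≈ 6380 s

r = 6371 + 1064 = 7435.0 km = 7.4350×10⁶ m.
Kepler's third law: T = 2π√(r³/μ) = 2π√((7.435×10⁶)³ / 3.986×10¹⁴).
r³/μ = 1.031×10⁶ s², so T = 2π × 1.015×10³ = 6.380×10³ s.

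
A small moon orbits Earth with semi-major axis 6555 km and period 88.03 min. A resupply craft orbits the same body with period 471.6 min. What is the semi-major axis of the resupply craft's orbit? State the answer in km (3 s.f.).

Kepler's third law: a³ ∝ T², so a₂ = a₁ (T₂/T₁)^(2/3).
T₂/T₁ = 5.357, (T₂/T₁)^(2/3) = 3.062.
a₂ = 6555 × 3.062 = 20070 km.

a₂ ≈ 20100 km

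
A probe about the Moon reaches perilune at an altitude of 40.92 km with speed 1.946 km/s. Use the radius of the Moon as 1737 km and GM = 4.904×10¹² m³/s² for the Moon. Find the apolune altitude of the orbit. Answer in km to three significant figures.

r_p = 1737 + 40.92 = 1777.9 km = 1.778×10⁶ m.
Specific energy ε = v²/2 − μ/r = -8.648×10⁵ J/kg, so a = −μ/(2ε) = 2.835×10⁶ m.
The apsides satisfy r_p + r_a = 2a, so the apolune radius is 2a − r_p = 3.893×10⁶ m = 3892.6 km.
Apolune altitude = 3892.6 − 1737 = 2155.6 km.

apolune altitude ≈ 2160 km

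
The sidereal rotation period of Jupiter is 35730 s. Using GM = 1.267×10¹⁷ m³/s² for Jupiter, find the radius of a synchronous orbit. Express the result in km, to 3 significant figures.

A synchronous orbit has period T, so by Kepler's third law a = (μT²/4π²)^(1/3).
μT²/4π² = 1.267×10¹⁷ × (3.573×10⁴)² / 39.48 = 4.097×10²⁴ m³.
a = 1.600×10⁸ m = 1.6002×10⁵ km.

r_sync ≈ 1.60×10⁵ km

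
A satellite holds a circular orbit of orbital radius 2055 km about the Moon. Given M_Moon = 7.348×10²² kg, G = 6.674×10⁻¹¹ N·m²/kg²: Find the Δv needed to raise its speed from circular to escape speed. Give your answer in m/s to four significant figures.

μ = GM = 6.674×10⁻¹¹ × 7.348×10²² = 4.904×10¹² m³/s².
r = 2055 km = 2.055×10⁶ m.
Circular speed v_c = √(μ/r) = 1545 m/s.
Escape speed v_esc = √(2μ/r) = √2 × v_c = 2185 m/s.
Δv = v_esc − v_c = 639.9 m/s.

Δv ≈ 639.9 m/s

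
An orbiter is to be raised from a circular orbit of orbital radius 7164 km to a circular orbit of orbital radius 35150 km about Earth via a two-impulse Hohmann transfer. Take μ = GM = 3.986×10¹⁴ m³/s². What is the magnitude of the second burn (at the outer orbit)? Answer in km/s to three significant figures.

Δv ≈ 1.41 km/s

r₁ = 7164 km = 7.164×10⁶ m.
r₂ = 35150 km = 3.515×10⁷ m.
Transfer ellipse a_t = (r₁ + r₂)/2 = 2.116×10⁷ m.
At r₁: circular v_c1 = √(μ/r₁) = 7459 m/s; transfer-perigee v_p = √[μ(2/r₁ − 1/a_t)] = 9614 m/s.
At r₂: circular v_c2 = √(μ/r₂) = 3367 m/s; transfer-apogee v_a = √[μ(2/r₂ − 1/a_t)] = 1960 m/s.
Δv₂ = v_c2 − v_a = 1408 m/s.
= 1.408 km/s.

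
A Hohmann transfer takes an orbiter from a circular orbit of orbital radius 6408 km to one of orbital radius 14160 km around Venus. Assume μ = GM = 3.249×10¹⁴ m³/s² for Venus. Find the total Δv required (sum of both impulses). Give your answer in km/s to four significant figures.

r₁ = 6408 km = 6.408×10⁶ m.
r₂ = 14160 km = 1.416×10⁷ m.
Transfer ellipse a_t = (r₁ + r₂)/2 = 1.028×10⁷ m.
At r₁: circular v_c1 = √(μ/r₁) = 7121 m/s; transfer-periapsis v_p = √[μ(2/r₁ − 1/a_t)] = 8355 m/s.
Δv₁ = v_p − v_c1 = 1235 m/s.
At r₂: circular v_c2 = √(μ/r₂) = 4790 m/s; transfer-apoapsis v_a = √[μ(2/r₂ − 1/a_t)] = 3781 m/s.
Δv₂ = v_c2 − v_a = 1009 m/s.
Total Δv = Δv₁ + Δv₂ = 2244 m/s = 2.244 km/s.

Δv_total ≈ 2.244 km/s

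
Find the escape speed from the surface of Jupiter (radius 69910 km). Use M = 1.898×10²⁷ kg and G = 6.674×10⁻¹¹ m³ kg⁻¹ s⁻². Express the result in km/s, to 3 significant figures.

μ = GM = 6.674×10⁻¹¹ × 1.898×10²⁷ = 1.267×10¹⁷ m³/s².
r = R = 6.991×10⁷ m.
Escape speed v_esc = √(2μ/r) = √(2 × 1.267×10¹⁷ / 6.991×10⁷) = √(3.624×10⁹) = 60200 m/s.
= 60.20 km/s.

v_esc ≈ 60.2 km/s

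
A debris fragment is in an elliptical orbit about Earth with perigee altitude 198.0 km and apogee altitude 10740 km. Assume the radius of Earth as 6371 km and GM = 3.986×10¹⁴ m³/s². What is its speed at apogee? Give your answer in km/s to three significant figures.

r_p = 6371 + 198.0 = 6569.0 km = 6.5690×10⁶ m.
r_a = 6371 + 10740 = 17111 km = 1.7111×10⁷ m.
Semi-major axis a = (r_p + r_a)/2 = 11840 km = 1.184×10⁷ m.
Vis-viva: v² = μ(2/r − 1/a) = 3.986×10¹⁴ × (1.169×10⁻⁷ − 8.446×10⁻⁸) = 1.292×10⁷ m²/s².
v = 3595 m/s = 3.595 km/s.

v ≈ 3.60 km/s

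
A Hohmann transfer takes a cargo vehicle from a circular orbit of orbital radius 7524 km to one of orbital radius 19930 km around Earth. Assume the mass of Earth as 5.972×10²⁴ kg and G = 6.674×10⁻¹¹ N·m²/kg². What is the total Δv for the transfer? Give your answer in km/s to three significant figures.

Δv_total ≈ 2.65 km/s

μ = GM = 6.674×10⁻¹¹ × 5.972×10²⁴ = 3.986×10¹⁴ m³/s².
r₁ = 7524 km = 7.524×10⁶ m.
r₂ = 19930 km = 1.993×10⁷ m.
Transfer ellipse a_t = (r₁ + r₂)/2 = 1.373×10⁷ m.
At r₁: circular v_c1 = √(μ/r₁) = 7278 m/s; transfer-perigee v_p = √[μ(2/r₁ − 1/a_t)] = 8770 m/s.
Δv₁ = v_p − v_c1 = 1492 m/s.
At r₂: circular v_c2 = √(μ/r₂) = 4472 m/s; transfer-apogee v_a = √[μ(2/r₂ − 1/a_t)] = 3311 m/s.
Δv₂ = v_c2 − v_a = 1161 m/s.
Total Δv = Δv₁ + Δv₂ = 2653 m/s = 2.653 km/s.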